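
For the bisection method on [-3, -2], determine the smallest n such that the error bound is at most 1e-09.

We need (b-a)/2^n ≤ 1e-09
(-2 - (-3))/2^n ≤ 1e-09
1/2^n ≤ 1e-09
2^n ≥ 1000000000
n ≥ log₂(1000000000) = 29.90
n ≥ 30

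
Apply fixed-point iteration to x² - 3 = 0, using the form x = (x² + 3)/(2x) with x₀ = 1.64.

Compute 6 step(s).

Equation: x² - 3 = 0
Fixed-point form: x = (x² + 3)/(2x)
x₀ = 1.64

x_1 = g(1.640000) = 1.734634
x_2 = g(1.734634) = 1.732053
x_3 = g(1.732053) = 1.732051
x_4 = g(1.732051) = 1.732051
x_5 = g(1.732051) = 1.732051
x_6 = g(1.732051) = 1.732051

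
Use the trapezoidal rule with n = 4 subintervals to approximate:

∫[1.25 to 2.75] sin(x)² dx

f(x) = sin(x)²
a = 1.25, b = 2.75, n = 4
h = (b - a)/n = 0.375000

Trapezoidal rule: (h/2)[f(x₀) + 2f(x₁) + 2f(x₂) + ... + f(xₙ)]

x_0 = 1.2500, f(x_0) = 0.900572, coefficient = 1
x_1 = 1.6250, f(x_1) = 0.997065, coefficient = 2
x_2 = 2.0000, f(x_2) = 0.826822, coefficient = 2
x_3 = 2.3750, f(x_3) = 0.481199, coefficient = 2
x_4 = 2.7500, f(x_4) = 0.145665, coefficient = 1

I ≈ (0.375000/2) × 5.656408 = 1.060577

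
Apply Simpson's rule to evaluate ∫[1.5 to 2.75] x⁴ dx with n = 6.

f(x) = x⁴
a = 1.5, b = 2.75, n = 6
h = (b - a)/n = 0.208333

Simpson's rule: (h/3)[f(x₀) + 4f(x₁) + 2f(x₂) + ... + f(xₙ)]

x_0 = 1.5000, f(x_0) = 5.062500, coefficient = 1
x_1 = 1.7083, f(x_1) = 8.517075, coefficient = 4
x_2 = 1.9167, f(x_2) = 13.495419, coefficient = 2
x_3 = 2.1250, f(x_3) = 20.390869, coefficient = 4
x_4 = 2.3333, f(x_4) = 29.641975, coefficient = 2
x_5 = 2.5417, f(x_5) = 41.732497, coefficient = 4
x_6 = 2.7500, f(x_6) = 57.191406, coefficient = 1

I ≈ (0.208333/3) × 431.090459 = 29.936837
Exact value: 29.936523
Error: 0.000314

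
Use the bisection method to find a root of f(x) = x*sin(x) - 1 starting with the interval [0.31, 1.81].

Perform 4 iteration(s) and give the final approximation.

f(x) = x*sin(x) - 1
Initial interval: [0.31, 1.81]

Iteration 1:
  c_1 = (0.310000 + 1.810000)/2 = 1.060000
  f(c_1) = f(1.060000) = -0.075303
  f(a) × f(c) ≥ 0, new interval: [1.060000, 1.810000]
Iteration 2:
  c_2 = (1.060000 + 1.810000)/2 = 1.435000
  f(c_2) = f(1.435000) = 0.421789
  f(a) × f(c) < 0, new interval: [1.060000, 1.435000]
Iteration 3:
  c_3 = (1.060000 + 1.435000)/2 = 1.247500
  f(c_3) = f(1.247500) = 0.182871
  f(a) × f(c) < 0, new interval: [1.060000, 1.247500]
Iteration 4:
  c_4 = (1.060000 + 1.247500)/2 = 1.153750
  f(c_4) = f(1.153750) = 0.054861
  f(a) × f(c) < 0, new interval: [1.060000, 1.153750]

After 4 iteration(s), the approximation is c_4 = 1.153750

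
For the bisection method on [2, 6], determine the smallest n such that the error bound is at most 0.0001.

We need (b-a)/2^n ≤ 0.0001
(6 - 2)/2^n ≤ 0.0001
4/2^n ≤ 0.0001
2^n ≥ 40000
n ≥ log₂(40000) = 15.29
n ≥ 16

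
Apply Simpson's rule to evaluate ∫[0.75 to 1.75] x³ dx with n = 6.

f(x) = x³
a = 0.75, b = 1.75, n = 6
h = (b - a)/n = 0.166667

Simpson's rule: (h/3)[f(x₀) + 4f(x₁) + 2f(x₂) + ... + f(xₙ)]

x_0 = 0.7500, f(x_0) = 0.421875, coefficient = 1
x_1 = 0.9167, f(x_1) = 0.770255, coefficient = 4
x_2 = 1.0833, f(x_2) = 1.271412, coefficient = 2
x_3 = 1.2500, f(x_3) = 1.953125, coefficient = 4
x_4 = 1.4167, f(x_4) = 2.843171, coefficient = 2
x_5 = 1.5833, f(x_5) = 3.969329, coefficient = 4
x_6 = 1.7500, f(x_6) = 5.359375, coefficient = 1

I ≈ (0.166667/3) × 40.781250 = 2.265625
Exact value: 2.265625
Error: 0.000000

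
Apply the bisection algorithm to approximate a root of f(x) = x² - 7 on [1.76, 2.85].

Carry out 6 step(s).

f(x) = x² - 7
Initial interval: [1.76, 2.85]

Iteration 1:
  c_1 = (1.760000 + 2.850000)/2 = 2.305000
  f(c_1) = f(2.305000) = -1.686975
  f(a) × f(c) ≥ 0, new interval: [2.305000, 2.850000]
Iteration 2:
  c_2 = (2.305000 + 2.850000)/2 = 2.577500
  f(c_2) = f(2.577500) = -0.356494
  f(a) × f(c) ≥ 0, new interval: [2.577500, 2.850000]
Iteration 3:
  c_3 = (2.577500 + 2.850000)/2 = 2.713750
  f(c_3) = f(2.713750) = 0.364439
  f(a) × f(c) < 0, new interval: [2.577500, 2.713750]
Iteration 4:
  c_4 = (2.577500 + 2.713750)/2 = 2.645625
  f(c_4) = f(2.645625) = -0.000668
  f(a) × f(c) ≥ 0, new interval: [2.645625, 2.713750]
Iteration 5:
  c_5 = (2.645625 + 2.713750)/2 = 2.679688
  f(c_5) = f(2.679688) = 0.180725
  f(a) × f(c) < 0, new interval: [2.645625, 2.679688]
Iteration 6:
  c_6 = (2.645625 + 2.679688)/2 = 2.662656
  f(c_6) = f(2.662656) = 0.089738
  f(a) × f(c) < 0, new interval: [2.645625, 2.662656]

After 6 iteration(s), the approximation is c_6 = 2.662656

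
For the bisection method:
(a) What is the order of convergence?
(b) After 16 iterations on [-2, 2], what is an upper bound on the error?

(a) Bisection has linear (order 1) convergence; the error is halved each step.

(b) Error bound = (b-a)/2^n = (2 - (-2))/2^{16}
    = 4/2^{16}

(a) 1 (linear); (b) error ≤ 6.10e-05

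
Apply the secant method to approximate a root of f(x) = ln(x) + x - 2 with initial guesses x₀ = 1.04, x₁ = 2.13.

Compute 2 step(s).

f(x) = ln(x) + x - 2
x₀ = 1.04, x₁ = 2.13

Secant formula: x_{n+1} = x_n - f(x_n)(x_n - x_{n-1})/(f(x_n) - f(x_{n-1}))

Iteration 1:
  f(1.040000) = -0.920779
  f(2.130000) = 0.886122
  x_2 = 2.130000 - 0.886122×(2.130000 - 1.040000)/(0.886122 - (-0.920779))
       = 1.595453
Iteration 2:
  f(2.130000) = 0.886122
  f(1.595453) = 0.062611
  x_3 = 1.595453 - 0.062611×(1.595453 - 2.130000)/(0.062611 - 0.886122)
       = 1.554812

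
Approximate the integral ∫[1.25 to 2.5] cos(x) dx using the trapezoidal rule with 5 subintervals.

f(x) = cos(x)
a = 1.25, b = 2.5, n = 5
h = (b - a)/n = 0.250000

Trapezoidal rule: (h/2)[f(x₀) + 2f(x₁) + 2f(x₂) + ... + f(xₙ)]

x_0 = 1.2500, f(x_0) = 0.315322, coefficient = 1
x_1 = 1.5000, f(x_1) = 0.070737, coefficient = 2
x_2 = 1.7500, f(x_2) = -0.178246, coefficient = 2
x_3 = 2.0000, f(x_3) = -0.416147, coefficient = 2
x_4 = 2.2500, f(x_4) = -0.628174, coefficient = 2
x_5 = 2.5000, f(x_5) = -0.801144, coefficient = 1

I ≈ (0.250000/2) × -2.789480 = -0.348685
Exact value: -0.350512
Error: 0.001827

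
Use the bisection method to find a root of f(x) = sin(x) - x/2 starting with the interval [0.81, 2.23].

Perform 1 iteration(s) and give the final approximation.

f(x) = sin(x) - x/2
Initial interval: [0.81, 2.23]

Iteration 1:
  c_1 = (0.810000 + 2.230000)/2 = 1.520000
  f(c_1) = f(1.520000) = 0.238710
  f(a) × f(c) ≥ 0, new interval: [1.520000, 2.230000]

After 1 iteration(s), the approximation is c_1 = 1.520000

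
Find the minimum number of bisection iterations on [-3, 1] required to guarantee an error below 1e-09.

We need (b-a)/2^n ≤ 1e-09
(1 - (-3))/2^n ≤ 1e-09
4/2^n ≤ 1e-09
2^n ≥ 4000000000
n ≥ log₂(4000000000) = 31.90
n ≥ 32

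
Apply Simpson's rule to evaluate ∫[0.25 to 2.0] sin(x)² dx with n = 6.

f(x) = sin(x)²
a = 0.25, b = 2.0, n = 6
h = (b - a)/n = 0.291667

Simpson's rule: (h/3)[f(x₀) + 4f(x₁) + 2f(x₂) + ... + f(xₙ)]

x_0 = 0.2500, f(x_0) = 0.061209, coefficient = 1
x_1 = 0.5417, f(x_1) = 0.265807, coefficient = 4
x_2 = 0.8333, f(x_2) = 0.547862, coefficient = 2
x_3 = 1.1250, f(x_3) = 0.814087, coefficient = 4
x_4 = 1.4167, f(x_4) = 0.976432, coefficient = 2
x_5 = 1.7083, f(x_5) = 0.981203, coefficient = 4
x_6 = 2.0000, f(x_6) = 0.826822, coefficient = 1

I ≈ (0.291667/3) × 12.181003 = 1.184264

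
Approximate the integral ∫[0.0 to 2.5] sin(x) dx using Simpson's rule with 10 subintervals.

f(x) = sin(x)
a = 0.0, b = 2.5, n = 10
h = (b - a)/n = 0.250000

Simpson's rule: (h/3)[f(x₀) + 4f(x₁) + 2f(x₂) + ... + f(xₙ)]

x_0 = 0.0000, f(x_0) = 0.000000, coefficient = 1
x_1 = 0.2500, f(x_1) = 0.247404, coefficient = 4
x_2 = 0.5000, f(x_2) = 0.479426, coefficient = 2
x_3 = 0.7500, f(x_3) = 0.681639, coefficient = 4
x_4 = 1.0000, f(x_4) = 0.841471, coefficient = 2
x_5 = 1.2500, f(x_5) = 0.948985, coefficient = 4
x_6 = 1.5000, f(x_6) = 0.997495, coefficient = 2
x_7 = 1.7500, f(x_7) = 0.983986, coefficient = 4
x_8 = 2.0000, f(x_8) = 0.909297, coefficient = 2
x_9 = 2.2500, f(x_9) = 0.778073, coefficient = 4
x_10 = 2.5000, f(x_10) = 0.598472, coefficient = 1

I ≈ (0.250000/3) × 21.614196 = 1.801183
Exact value: 1.801144
Error: 0.000039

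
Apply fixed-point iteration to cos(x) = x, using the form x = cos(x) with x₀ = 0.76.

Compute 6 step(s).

Equation: cos(x) = x
Fixed-point form: x = cos(x)
x₀ = 0.76

x_1 = g(0.760000) = 0.724836
x_2 = g(0.724836) = 0.748608
x_3 = g(0.748608) = 0.732637
x_4 = g(0.732637) = 0.743413
x_5 = g(0.743413) = 0.736163
x_6 = g(0.736163) = 0.741051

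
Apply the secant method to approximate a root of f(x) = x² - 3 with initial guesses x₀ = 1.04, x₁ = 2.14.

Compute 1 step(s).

f(x) = x² - 3
x₀ = 1.04, x₁ = 2.14

Secant formula: x_{n+1} = x_n - f(x_n)(x_n - x_{n-1})/(f(x_n) - f(x_{n-1}))

Iteration 1:
  f(1.040000) = -1.918400
  f(2.140000) = 1.579600
  x_2 = 2.140000 - 1.579600×(2.140000 - 1.040000)/(1.579600 - (-1.918400))
       = 1.643270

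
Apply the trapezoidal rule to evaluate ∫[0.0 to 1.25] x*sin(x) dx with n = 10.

f(x) = x*sin(x)
a = 0.0, b = 1.25, n = 10
h = (b - a)/n = 0.125000

Trapezoidal rule: (h/2)[f(x₀) + 2f(x₁) + 2f(x₂) + ... + f(xₙ)]

x_0 = 0.0000, f(x_0) = 0.000000, coefficient = 1
x_1 = 0.1250, f(x_1) = 0.015584, coefficient = 2
x_2 = 0.2500, f(x_2) = 0.061851, coefficient = 2
x_3 = 0.3750, f(x_3) = 0.137352, coefficient = 2
x_4 = 0.5000, f(x_4) = 0.239713, coefficient = 2
x_5 = 0.6250, f(x_5) = 0.365686, coefficient = 2
x_6 = 0.7500, f(x_6) = 0.511229, coefficient = 2
x_7 = 0.8750, f(x_7) = 0.671601, coefficient = 2
x_8 = 1.0000, f(x_8) = 0.841471, coefficient = 2
x_9 = 1.1250, f(x_9) = 1.015051, coefficient = 2
x_10 = 1.2500, f(x_10) = 1.186231, coefficient = 1

I ≈ (0.125000/2) × 8.905306 = 0.556582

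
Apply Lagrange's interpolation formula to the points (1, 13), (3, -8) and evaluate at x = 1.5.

Lagrange interpolation formula:
P(x) = Σ yᵢ × Lᵢ(x)
where Lᵢ(x) = Π_{j≠i} (x - xⱼ)/(xᵢ - xⱼ)

L_0(1.5) = (1.5 - 3)/(1 - 3) = 0.750000
L_1(1.5) = (1.5 - 1)/(3 - 1) = 0.250000

P(1.5) = 13×L_0(1.5) + (-8)×L_1(1.5)
P(1.5) = 7.750000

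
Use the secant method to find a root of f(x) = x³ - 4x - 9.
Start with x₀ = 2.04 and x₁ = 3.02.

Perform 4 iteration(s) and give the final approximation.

f(x) = x³ - 4x - 9
x₀ = 2.04, x₁ = 3.02

Secant formula: x_{n+1} = x_n - f(x_n)(x_n - x_{n-1})/(f(x_n) - f(x_{n-1}))

Iteration 1:
  f(2.040000) = -8.670336
  f(3.020000) = 6.463608
  x_2 = 3.020000 - 6.463608×(3.020000 - 2.040000)/(6.463608 - (-8.670336))
       = 2.601448
Iteration 2:
  f(3.020000) = 6.463608
  f(2.601448) = -1.800403
  x_3 = 2.601448 - (-1.800403)×(2.601448 - 3.020000)/(-1.800403 - 6.463608)
       = 2.692634
Iteration 3:
  f(2.601448) = -1.800403
  f(2.692634) = -0.248185
  x_4 = 2.692634 - (-0.248185)×(2.692634 - 2.601448)/(-0.248185 - (-1.800403))
       = 2.707214
Iteration 4:
  f(2.692634) = -0.248185
  f(2.707214) = 0.012338
  x_5 = 2.707214 - 0.012338×(2.707214 - 2.692634)/(0.012338 - (-0.248185))
       = 2.706524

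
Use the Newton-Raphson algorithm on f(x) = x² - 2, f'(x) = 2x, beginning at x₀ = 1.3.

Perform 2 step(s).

f(x) = x² - 2
f'(x) = 2x
x₀ = 1.3

Newton-Raphson formula: x_{n+1} = x_n - f(x_n)/f'(x_n)

Iteration 1:
  f(1.300000) = -0.310000
  f'(1.300000) = 2.600000
  x_1 = 1.300000 - (-0.310000)/2.600000 = 1.419231
Iteration 2:
  f(1.419231) = 0.014216
  f'(1.419231) = 2.838462
  x_2 = 1.419231 - 0.014216/2.838462 = 1.414222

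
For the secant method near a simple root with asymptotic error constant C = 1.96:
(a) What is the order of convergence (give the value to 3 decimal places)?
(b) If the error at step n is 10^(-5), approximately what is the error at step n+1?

(a) Secant method has superlinear convergence with order φ = (1+√5)/2 ≈ 1.618.
    This means |e_{n+1}| ≈ C|e_n|^1.618.

(b) With |e_n| = 10^(-5) and C = 1.96:
    |e_{n+1}| ≈ 1.96 × (10^(-5))^1.618 = 1.96 × 10^(-8.09)

(a) ≈ 1.618 (golden ratio); (b) |e_{n+1}| ≈ 1.593e-08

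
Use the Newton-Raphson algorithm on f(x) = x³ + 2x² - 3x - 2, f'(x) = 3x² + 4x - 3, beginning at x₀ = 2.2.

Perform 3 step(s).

f(x) = x³ + 2x² - 3x - 2
f'(x) = 3x² + 4x - 3
x₀ = 2.2

Newton-Raphson formula: x_{n+1} = x_n - f(x_n)/f'(x_n)

Iteration 1:
  f(2.200000) = 11.728000
  f'(2.200000) = 20.320000
  x_1 = 2.200000 - 11.728000/20.320000 = 1.622835
Iteration 2:
  f(1.622835) = 2.672565
  f'(1.622835) = 11.392115
  x_2 = 1.622835 - 2.672565/11.392115 = 1.388237
Iteration 3:
  f(1.388237) = 0.365105
  f'(1.388237) = 8.334552
  x_3 = 1.388237 - 0.365105/8.334552 = 1.344431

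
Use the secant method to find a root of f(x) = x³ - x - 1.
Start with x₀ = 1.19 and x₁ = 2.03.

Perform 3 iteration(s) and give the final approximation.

f(x) = x³ - x - 1
x₀ = 1.19, x₁ = 2.03

Secant formula: x_{n+1} = x_n - f(x_n)(x_n - x_{n-1})/(f(x_n) - f(x_{n-1}))

Iteration 1:
  f(1.190000) = -0.504841
  f(2.030000) = 5.335427
  x_2 = 2.030000 - 5.335427×(2.030000 - 1.190000)/(5.335427 - (-0.504841))
       = 1.262611
Iteration 2:
  f(2.030000) = 5.335427
  f(1.262611) = -0.249774
  x_3 = 1.262611 - (-0.249774)×(1.262611 - 2.030000)/(-0.249774 - 5.335427)
       = 1.296929
Iteration 3:
  f(1.262611) = -0.249774
  f(1.296929) = -0.115462
  x_4 = 1.296929 - (-0.115462)×(1.296929 - 1.262611)/(-0.115462 - (-0.249774))
       = 1.326431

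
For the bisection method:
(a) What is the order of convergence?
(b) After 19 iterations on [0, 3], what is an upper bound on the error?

(a) Bisection has linear (order 1) convergence; the error is halved each step.

(b) Error bound = (b-a)/2^n = (3 - 0)/2^{19}
    = 3/2^{19}

(a) 1 (linear); (b) error ≤ 5.72e-06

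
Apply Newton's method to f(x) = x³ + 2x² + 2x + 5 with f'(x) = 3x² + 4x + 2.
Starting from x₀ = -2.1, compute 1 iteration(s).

f(x) = x³ + 2x² + 2x + 5
f'(x) = 3x² + 4x + 2
x₀ = -2.1

Newton-Raphson formula: x_{n+1} = x_n - f(x_n)/f'(x_n)

Iteration 1:
  f(-2.100000) = 0.359000
  f'(-2.100000) = 6.830000
  x_1 = -2.100000 - 0.359000/6.830000 = -2.152562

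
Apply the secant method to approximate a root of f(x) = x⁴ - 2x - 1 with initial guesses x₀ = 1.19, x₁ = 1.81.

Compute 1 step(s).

f(x) = x⁴ - 2x - 1
x₀ = 1.19, x₁ = 1.81

Secant formula: x_{n+1} = x_n - f(x_n)(x_n - x_{n-1})/(f(x_n) - f(x_{n-1}))

Iteration 1:
  f(1.190000) = -1.374661
  f(1.810000) = 6.112831
  x_2 = 1.810000 - 6.112831×(1.810000 - 1.190000)/(6.112831 - (-1.374661))
       = 1.303828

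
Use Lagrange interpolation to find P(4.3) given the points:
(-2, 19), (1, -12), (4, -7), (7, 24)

Lagrange interpolation formula:
P(x) = Σ yᵢ × Lᵢ(x)
where Lᵢ(x) = Π_{j≠i} (x - xⱼ)/(xᵢ - xⱼ)

L_0(4.3) = (4.3 - 1)/(-2 - 1) × (4.3 - 4)/(-2 - 4) × (4.3 - 7)/(-2 - 7) = 0.016500
L_1(4.3) = (4.3 - (-2))/(1 - (-2)) × (4.3 - 4)/(1 - 4) × (4.3 - 7)/(1 - 7) = -0.094500
L_2(4.3) = (4.3 - (-2))/(4 - (-2)) × (4.3 - 1)/(4 - 1) × (4.3 - 7)/(4 - 7) = 1.039500
L_3(4.3) = (4.3 - (-2))/(7 - (-2)) × (4.3 - 1)/(7 - 1) × (4.3 - 4)/(7 - 4) = 0.038500

P(4.3) = 19×L_0(4.3) + (-12)×L_1(4.3) + (-7)×L_2(4.3) + 24×L_3(4.3)
P(4.3) = -4.905000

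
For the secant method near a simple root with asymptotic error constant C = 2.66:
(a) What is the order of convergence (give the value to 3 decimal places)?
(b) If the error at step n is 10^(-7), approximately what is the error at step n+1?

(a) Secant method has superlinear convergence with order φ = (1+√5)/2 ≈ 1.618.
    This means |e_{n+1}| ≈ C|e_n|^1.618.

(b) With |e_n| = 10^(-7) and C = 2.66:
    |e_{n+1}| ≈ 2.66 × (10^(-7))^1.618 = 2.66 × 10^(-11.33)

(a) ≈ 1.618 (golden ratio); (b) |e_{n+1}| ≈ 1.255e-11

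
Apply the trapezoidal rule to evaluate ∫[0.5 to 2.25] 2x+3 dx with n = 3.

f(x) = 2x+3
a = 0.5, b = 2.25, n = 3
h = (b - a)/n = 0.583333

Trapezoidal rule: (h/2)[f(x₀) + 2f(x₁) + 2f(x₂) + ... + f(xₙ)]

x_0 = 0.5000, f(x_0) = 4.000000, coefficient = 1
x_1 = 1.0833, f(x_1) = 5.166667, coefficient = 2
x_2 = 1.6667, f(x_2) = 6.333333, coefficient = 2
x_3 = 2.2500, f(x_3) = 7.500000, coefficient = 1

I ≈ (0.583333/2) × 34.500000 = 10.062500
Exact value: 10.062500
Error: 0.000000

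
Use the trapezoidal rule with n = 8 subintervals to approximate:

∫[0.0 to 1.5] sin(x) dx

f(x) = sin(x)
a = 0.0, b = 1.5, n = 8
h = (b - a)/n = 0.187500

Trapezoidal rule: (h/2)[f(x₀) + 2f(x₁) + 2f(x₂) + ... + f(xₙ)]

x_0 = 0.0000, f(x_0) = 0.000000, coefficient = 1
x_1 = 0.1875, f(x_1) = 0.186403, coefficient = 2
x_2 = 0.3750, f(x_2) = 0.366273, coefficient = 2
x_3 = 0.5625, f(x_3) = 0.533303, coefficient = 2
x_4 = 0.7500, f(x_4) = 0.681639, coefficient = 2
x_5 = 0.9375, f(x_5) = 0.806081, coefficient = 2
x_6 = 1.1250, f(x_6) = 0.902268, coefficient = 2
x_7 = 1.3125, f(x_7) = 0.966827, coefficient = 2
x_8 = 1.5000, f(x_8) = 0.997495, coefficient = 1

I ≈ (0.187500/2) × 9.883080 = 0.926539
Exact value: 0.929263
Error: 0.002724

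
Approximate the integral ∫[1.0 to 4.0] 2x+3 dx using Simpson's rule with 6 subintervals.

f(x) = 2x+3
a = 1.0, b = 4.0, n = 6
h = (b - a)/n = 0.500000

Simpson's rule: (h/3)[f(x₀) + 4f(x₁) + 2f(x₂) + ... + f(xₙ)]

x_0 = 1.0000, f(x_0) = 5.000000, coefficient = 1
x_1 = 1.5000, f(x_1) = 6.000000, coefficient = 4
x_2 = 2.0000, f(x_2) = 7.000000, coefficient = 2
x_3 = 2.5000, f(x_3) = 8.000000, coefficient = 4
x_4 = 3.0000, f(x_4) = 9.000000, coefficient = 2
x_5 = 3.5000, f(x_5) = 10.000000, coefficient = 4
x_6 = 4.0000, f(x_6) = 11.000000, coefficient = 1

I ≈ (0.500000/3) × 144.000000 = 24.000000
Exact value: 24.000000
Error: 0.000000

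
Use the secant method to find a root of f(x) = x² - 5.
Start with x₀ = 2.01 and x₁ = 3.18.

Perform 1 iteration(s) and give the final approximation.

f(x) = x² - 5
x₀ = 2.01, x₁ = 3.18

Secant formula: x_{n+1} = x_n - f(x_n)(x_n - x_{n-1})/(f(x_n) - f(x_{n-1}))

Iteration 1:
  f(2.010000) = -0.959900
  f(3.180000) = 5.112400
  x_2 = 3.180000 - 5.112400×(3.180000 - 2.010000)/(5.112400 - (-0.959900))
       = 2.194952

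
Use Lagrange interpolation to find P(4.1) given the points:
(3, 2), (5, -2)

Lagrange interpolation formula:
P(x) = Σ yᵢ × Lᵢ(x)
where Lᵢ(x) = Π_{j≠i} (x - xⱼ)/(xᵢ - xⱼ)

L_0(4.1) = (4.1 - 5)/(3 - 5) = 0.450000
L_1(4.1) = (4.1 - 3)/(5 - 3) = 0.550000

P(4.1) = 2×L_0(4.1) + (-2)×L_1(4.1)
P(4.1) = -0.200000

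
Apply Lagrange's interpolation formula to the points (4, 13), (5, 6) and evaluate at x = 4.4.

Lagrange interpolation formula:
P(x) = Σ yᵢ × Lᵢ(x)
where Lᵢ(x) = Π_{j≠i} (x - xⱼ)/(xᵢ - xⱼ)

L_0(4.4) = (4.4 - 5)/(4 - 5) = 0.600000
L_1(4.4) = (4.4 - 4)/(5 - 4) = 0.400000

P(4.4) = 13×L_0(4.4) + 6×L_1(4.4)
P(4.4) = 10.200000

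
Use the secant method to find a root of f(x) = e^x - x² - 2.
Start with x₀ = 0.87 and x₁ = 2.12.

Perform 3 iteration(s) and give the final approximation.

f(x) = e^x - x² - 2
x₀ = 0.87, x₁ = 2.12

Secant formula: x_{n+1} = x_n - f(x_n)(x_n - x_{n-1})/(f(x_n) - f(x_{n-1}))

Iteration 1:
  f(0.870000) = -0.369989
  f(2.120000) = 1.836737
  x_2 = 2.120000 - 1.836737×(2.120000 - 0.870000)/(1.836737 - (-0.369989))
       = 1.079580
Iteration 2:
  f(2.120000) = 1.836737
  f(1.079580) = -0.222050
  x_3 = 1.079580 - (-0.222050)×(1.079580 - 2.120000)/(-0.222050 - 1.836737)
       = 1.191794
Iteration 3:
  f(1.079580) = -0.222050
  f(1.191794) = -0.127389
  x_4 = 1.191794 - (-0.127389)×(1.191794 - 1.079580)/(-0.127389 - (-0.222050))
       = 1.342806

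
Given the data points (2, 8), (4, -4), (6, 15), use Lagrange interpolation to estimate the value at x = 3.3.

Lagrange interpolation formula:
P(x) = Σ yᵢ × Lᵢ(x)
where Lᵢ(x) = Π_{j≠i} (x - xⱼ)/(xᵢ - xⱼ)

L_0(3.3) = (3.3 - 4)/(2 - 4) × (3.3 - 6)/(2 - 6) = 0.236250
L_1(3.3) = (3.3 - 2)/(4 - 2) × (3.3 - 6)/(4 - 6) = 0.877500
L_2(3.3) = (3.3 - 2)/(6 - 2) × (3.3 - 4)/(6 - 4) = -0.113750

P(3.3) = 8×L_0(3.3) + (-4)×L_1(3.3) + 15×L_2(3.3)
P(3.3) = -3.326250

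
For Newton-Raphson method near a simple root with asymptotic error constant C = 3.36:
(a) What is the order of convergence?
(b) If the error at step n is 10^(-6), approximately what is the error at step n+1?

(a) Newton-Raphson has quadratic (order 2) convergence near simple roots.
    This means |e_{n+1}| ≈ C|e_n|².

(b) With |e_n| = 10^(-6) and C = 3.36:
    |e_{n+1}| ≈ 3.36 × (10^(-6))² = 3.36 × 10^(-12)

(a) 2 (quadratic); (b) |e_{n+1}| ≈ 3.360e-12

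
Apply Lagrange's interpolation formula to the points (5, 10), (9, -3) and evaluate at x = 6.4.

Lagrange interpolation formula:
P(x) = Σ yᵢ × Lᵢ(x)
where Lᵢ(x) = Π_{j≠i} (x - xⱼ)/(xᵢ - xⱼ)

L_0(6.4) = (6.4 - 9)/(5 - 9) = 0.650000
L_1(6.4) = (6.4 - 5)/(9 - 5) = 0.350000

P(6.4) = 10×L_0(6.4) + (-3)×L_1(6.4)
P(6.4) = 5.450000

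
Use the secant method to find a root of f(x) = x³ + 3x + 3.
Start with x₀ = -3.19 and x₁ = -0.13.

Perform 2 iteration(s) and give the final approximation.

f(x) = x³ + 3x + 3
x₀ = -3.19, x₁ = -0.13

Secant formula: x_{n+1} = x_n - f(x_n)(x_n - x_{n-1})/(f(x_n) - f(x_{n-1}))

Iteration 1:
  f(-3.190000) = -39.031759
  f(-0.130000) = 2.607803
  x_2 = -0.130000 - 2.607803×(-0.130000 - (-3.190000))/(2.607803 - (-39.031759))
       = -0.321642
Iteration 2:
  f(-0.130000) = 2.607803
  f(-0.321642) = 2.001800
  x_3 = -0.321642 - 2.001800×(-0.321642 - (-0.130000))/(2.001800 - 2.607803)
       = -0.954689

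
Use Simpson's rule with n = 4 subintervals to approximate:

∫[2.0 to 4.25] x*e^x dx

f(x) = x*e^x
a = 2.0, b = 4.25, n = 4
h = (b - a)/n = 0.562500

Simpson's rule: (h/3)[f(x₀) + 4f(x₁) + 2f(x₂) + ... + f(xₙ)]

x_0 = 2.0000, f(x_0) = 14.778112, coefficient = 1
x_1 = 2.5625, f(x_1) = 33.231006, coefficient = 4
x_2 = 3.1250, f(x_2) = 71.124672, coefficient = 2
x_3 = 3.6875, f(x_3) = 147.296671, coefficient = 4
x_4 = 4.2500, f(x_4) = 297.948002, coefficient = 1

I ≈ (0.562500/3) × 1177.086165 = 220.703656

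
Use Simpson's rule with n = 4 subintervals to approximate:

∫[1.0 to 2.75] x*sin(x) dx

f(x) = x*sin(x)
a = 1.0, b = 2.75, n = 4
h = (b - a)/n = 0.437500

Simpson's rule: (h/3)[f(x₀) + 4f(x₁) + 2f(x₂) + ... + f(xₙ)]

x_0 = 1.0000, f(x_0) = 0.841471, coefficient = 1
x_1 = 1.4375, f(x_1) = 1.424748, coefficient = 4
x_2 = 1.8750, f(x_2) = 1.788911, coefficient = 2
x_3 = 2.3125, f(x_3) = 1.705050, coefficient = 4
x_4 = 2.7500, f(x_4) = 1.049568, coefficient = 1

I ≈ (0.437500/3) × 17.988051 = 2.623257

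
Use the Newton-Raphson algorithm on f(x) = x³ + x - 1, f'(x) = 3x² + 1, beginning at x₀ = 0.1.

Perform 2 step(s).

f(x) = x³ + x - 1
f'(x) = 3x² + 1
x₀ = 0.1

Newton-Raphson formula: x_{n+1} = x_n - f(x_n)/f'(x_n)

Iteration 1:
  f(0.100000) = -0.899000
  f'(0.100000) = 1.030000
  x_1 = 0.100000 - (-0.899000)/1.030000 = 0.972816
Iteration 2:
  f(0.972816) = 0.893459
  f'(0.972816) = 3.839110
  x_2 = 0.972816 - 0.893459/3.839110 = 0.740090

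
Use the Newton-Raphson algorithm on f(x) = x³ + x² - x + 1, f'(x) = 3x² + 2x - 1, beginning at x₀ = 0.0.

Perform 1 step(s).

f(x) = x³ + x² - x + 1
f'(x) = 3x² + 2x - 1
x₀ = 0.0

Newton-Raphson formula: x_{n+1} = x_n - f(x_n)/f'(x_n)

Iteration 1:
  f(0.000000) = 1.000000
  f'(0.000000) = -1.000000
  x_1 = 0.000000 - 1.000000/(-1.000000) = 1.000000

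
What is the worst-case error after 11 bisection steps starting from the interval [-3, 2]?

Bisection error bound: |error| ≤ (b-a)/2^n
|error| ≤ (2 - (-3))/2^11 = 5/2^11
|error| ≤ 0.0024414062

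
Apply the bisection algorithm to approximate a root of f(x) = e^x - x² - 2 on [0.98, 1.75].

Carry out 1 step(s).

f(x) = e^x - x² - 2
Initial interval: [0.98, 1.75]

Iteration 1:
  c_1 = (0.980000 + 1.750000)/2 = 1.365000
  f(c_1) = f(1.365000) = 0.052498
  f(a) × f(c) < 0, new interval: [0.980000, 1.365000]

After 1 iteration(s), the approximation is c_1 = 1.365000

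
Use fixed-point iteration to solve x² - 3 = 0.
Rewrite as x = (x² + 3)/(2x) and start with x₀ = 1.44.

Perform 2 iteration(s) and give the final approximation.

Equation: x² - 3 = 0
Fixed-point form: x = (x² + 3)/(2x)
x₀ = 1.44

x_1 = g(1.440000) = 1.761667
x_2 = g(1.761667) = 1.732300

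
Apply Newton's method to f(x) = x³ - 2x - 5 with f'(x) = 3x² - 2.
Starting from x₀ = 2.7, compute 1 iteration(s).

f(x) = x³ - 2x - 5
f'(x) = 3x² - 2
x₀ = 2.7

Newton-Raphson formula: x_{n+1} = x_n - f(x_n)/f'(x_n)

Iteration 1:
  f(2.700000) = 9.283000
  f'(2.700000) = 19.870000
  x_1 = 2.700000 - 9.283000/19.870000 = 2.232813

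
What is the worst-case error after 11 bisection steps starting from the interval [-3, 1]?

Bisection error bound: |error| ≤ (b-a)/2^n
|error| ≤ (1 - (-3))/2^11 = 4/2^11
|error| ≤ 0.0019531250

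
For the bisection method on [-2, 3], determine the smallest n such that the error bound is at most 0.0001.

We need (b-a)/2^n ≤ 0.0001
(3 - (-2))/2^n ≤ 0.0001
5/2^n ≤ 0.0001
2^n ≥ 50000
n ≥ log₂(50000) = 15.61
n ≥ 16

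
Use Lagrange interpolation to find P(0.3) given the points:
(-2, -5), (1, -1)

Lagrange interpolation formula:
P(x) = Σ yᵢ × Lᵢ(x)
where Lᵢ(x) = Π_{j≠i} (x - xⱼ)/(xᵢ - xⱼ)

L_0(0.3) = (0.3 - 1)/(-2 - 1) = 0.233333
L_1(0.3) = (0.3 - (-2))/(1 - (-2)) = 0.766667

P(0.3) = (-5)×L_0(0.3) + (-1)×L_1(0.3)
P(0.3) = -1.933333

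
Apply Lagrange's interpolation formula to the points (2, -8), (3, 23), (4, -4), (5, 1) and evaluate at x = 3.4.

Lagrange interpolation formula:
P(x) = Σ yᵢ × Lᵢ(x)
where Lᵢ(x) = Π_{j≠i} (x - xⱼ)/(xᵢ - xⱼ)

L_0(3.4) = (3.4 - 3)/(2 - 3) × (3.4 - 4)/(2 - 4) × (3.4 - 5)/(2 - 5) = -0.064000
L_1(3.4) = (3.4 - 2)/(3 - 2) × (3.4 - 4)/(3 - 4) × (3.4 - 5)/(3 - 5) = 0.672000
L_2(3.4) = (3.4 - 2)/(4 - 2) × (3.4 - 3)/(4 - 3) × (3.4 - 5)/(4 - 5) = 0.448000
L_3(3.4) = (3.4 - 2)/(5 - 2) × (3.4 - 3)/(5 - 3) × (3.4 - 4)/(5 - 4) = -0.056000

P(3.4) = (-8)×L_0(3.4) + 23×L_1(3.4) + (-4)×L_2(3.4) + 1×L_3(3.4)
P(3.4) = 14.120000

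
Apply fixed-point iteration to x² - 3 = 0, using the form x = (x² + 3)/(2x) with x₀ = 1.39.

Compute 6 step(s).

Equation: x² - 3 = 0
Fixed-point form: x = (x² + 3)/(2x)
x₀ = 1.39

x_1 = g(1.390000) = 1.774137
x_2 = g(1.774137) = 1.732550
x_3 = g(1.732550) = 1.732051
x_4 = g(1.732051) = 1.732051
x_5 = g(1.732051) = 1.732051
x_6 = g(1.732051) = 1.732051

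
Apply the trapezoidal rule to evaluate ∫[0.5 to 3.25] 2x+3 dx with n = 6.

f(x) = 2x+3
a = 0.5, b = 3.25, n = 6
h = (b - a)/n = 0.458333

Trapezoidal rule: (h/2)[f(x₀) + 2f(x₁) + 2f(x₂) + ... + f(xₙ)]

x_0 = 0.5000, f(x_0) = 4.000000, coefficient = 1
x_1 = 0.9583, f(x_1) = 4.916667, coefficient = 2
x_2 = 1.4167, f(x_2) = 5.833333, coefficient = 2
x_3 = 1.8750, f(x_3) = 6.750000, coefficient = 2
x_4 = 2.3333, f(x_4) = 7.666667, coefficient = 2
x_5 = 2.7917, f(x_5) = 8.583333, coefficient = 2
x_6 = 3.2500, f(x_6) = 9.500000, coefficient = 1

I ≈ (0.458333/2) × 81.000000 = 18.562500
Exact value: 18.562500
Error: 0.000000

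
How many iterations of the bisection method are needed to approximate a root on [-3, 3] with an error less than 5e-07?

We need (b-a)/2^n ≤ 5e-07
(3 - (-3))/2^n ≤ 5e-07
6/2^n ≤ 5e-07
2^n ≥ 12000000
n ≥ log₂(12000000) = 23.52
n ≥ 24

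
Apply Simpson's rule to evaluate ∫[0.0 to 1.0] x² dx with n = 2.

f(x) = x²
a = 0.0, b = 1.0, n = 2
h = (b - a)/n = 0.500000

Simpson's rule: (h/3)[f(x₀) + 4f(x₁) + 2f(x₂) + ... + f(xₙ)]

x_0 = 0.0000, f(x_0) = 0.000000, coefficient = 1
x_1 = 0.5000, f(x_1) = 0.250000, coefficient = 4
x_2 = 1.0000, f(x_2) = 1.000000, coefficient = 1

I ≈ (0.500000/3) × 2.000000 = 0.333333
Exact value: 0.333333
Error: 0.000000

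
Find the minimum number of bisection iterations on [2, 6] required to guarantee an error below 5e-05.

We need (b-a)/2^n ≤ 5e-05
(6 - 2)/2^n ≤ 5e-05
4/2^n ≤ 5e-05
2^n ≥ 80000
n ≥ log₂(80000) = 16.29
n ≥ 17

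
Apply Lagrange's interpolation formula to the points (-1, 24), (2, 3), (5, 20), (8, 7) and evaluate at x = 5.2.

Lagrange interpolation formula:
P(x) = Σ yᵢ × Lᵢ(x)
where Lᵢ(x) = Π_{j≠i} (x - xⱼ)/(xᵢ - xⱼ)

L_0(5.2) = (5.2 - 2)/(-1 - 2) × (5.2 - 5)/(-1 - 5) × (5.2 - 8)/(-1 - 8) = 0.011062
L_1(5.2) = (5.2 - (-1))/(2 - (-1)) × (5.2 - 5)/(2 - 5) × (5.2 - 8)/(2 - 8) = -0.064296
L_2(5.2) = (5.2 - (-1))/(5 - (-1)) × (5.2 - 2)/(5 - 2) × (5.2 - 8)/(5 - 8) = 1.028741
L_3(5.2) = (5.2 - (-1))/(8 - (-1)) × (5.2 - 2)/(8 - 2) × (5.2 - 5)/(8 - 5) = 0.024494

P(5.2) = 24×L_0(5.2) + 3×L_1(5.2) + 20×L_2(5.2) + 7×L_3(5.2)
P(5.2) = 20.818864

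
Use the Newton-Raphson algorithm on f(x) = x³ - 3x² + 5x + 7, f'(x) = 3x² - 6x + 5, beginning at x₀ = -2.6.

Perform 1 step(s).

f(x) = x³ - 3x² + 5x + 7
f'(x) = 3x² - 6x + 5
x₀ = -2.6

Newton-Raphson formula: x_{n+1} = x_n - f(x_n)/f'(x_n)

Iteration 1:
  f(-2.600000) = -43.856000
  f'(-2.600000) = 40.880000
  x_1 = -2.600000 - (-43.856000)/40.880000 = -1.527202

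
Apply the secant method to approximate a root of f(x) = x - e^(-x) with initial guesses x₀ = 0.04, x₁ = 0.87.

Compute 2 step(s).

f(x) = x - e^(-x)
x₀ = 0.04, x₁ = 0.87

Secant formula: x_{n+1} = x_n - f(x_n)(x_n - x_{n-1})/(f(x_n) - f(x_{n-1}))

Iteration 1:
  f(0.040000) = -0.920789
  f(0.870000) = 0.451048
  x_2 = 0.870000 - 0.451048×(0.870000 - 0.040000)/(0.451048 - (-0.920789))
       = 0.597103
Iteration 2:
  f(0.870000) = 0.451048
  f(0.597103) = 0.046699
  x_3 = 0.597103 - 0.046699×(0.597103 - 0.870000)/(0.046699 - 0.451048)
       = 0.565586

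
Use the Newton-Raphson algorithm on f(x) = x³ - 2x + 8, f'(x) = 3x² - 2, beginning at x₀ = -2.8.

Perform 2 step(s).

f(x) = x³ - 2x + 8
f'(x) = 3x² - 2
x₀ = -2.8

Newton-Raphson formula: x_{n+1} = x_n - f(x_n)/f'(x_n)

Iteration 1:
  f(-2.800000) = -8.352000
  f'(-2.800000) = 21.520000
  x_1 = -2.800000 - (-8.352000)/21.520000 = -2.411896
Iteration 2:
  f(-2.411896) = -1.206790
  f'(-2.411896) = 15.451726
  x_2 = -2.411896 - (-1.206790)/15.451726 = -2.333795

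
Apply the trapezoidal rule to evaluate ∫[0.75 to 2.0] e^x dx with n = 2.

f(x) = e^x
a = 0.75, b = 2.0, n = 2
h = (b - a)/n = 0.625000

Trapezoidal rule: (h/2)[f(x₀) + 2f(x₁) + 2f(x₂) + ... + f(xₙ)]

x_0 = 0.7500, f(x_0) = 2.117000, coefficient = 1
x_1 = 1.3750, f(x_1) = 3.955077, coefficient = 2
x_2 = 2.0000, f(x_2) = 7.389056, coefficient = 1

I ≈ (0.625000/2) × 17.416210 = 5.442565
Exact value: 5.272056
Error: 0.170509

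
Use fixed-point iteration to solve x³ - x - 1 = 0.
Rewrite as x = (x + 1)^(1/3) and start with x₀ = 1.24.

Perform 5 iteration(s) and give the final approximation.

Equation: x³ - x - 1 = 0
Fixed-point form: x = (x + 1)^(1/3)
x₀ = 1.24

x_1 = g(1.240000) = 1.308427
x_2 = g(1.308427) = 1.321616
x_3 = g(1.321616) = 1.324129
x_4 = g(1.324129) = 1.324606
x_5 = g(1.324606) = 1.324697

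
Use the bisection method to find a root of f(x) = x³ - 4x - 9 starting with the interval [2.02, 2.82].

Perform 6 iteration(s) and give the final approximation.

f(x) = x³ - 4x - 9
Initial interval: [2.02, 2.82]

Iteration 1:
  c_1 = (2.020000 + 2.820000)/2 = 2.420000
  f(c_1) = f(2.420000) = -4.507512
  f(a) × f(c) ≥ 0, new interval: [2.420000, 2.820000]
Iteration 2:
  c_2 = (2.420000 + 2.820000)/2 = 2.620000
  f(c_2) = f(2.620000) = -1.495272
  f(a) × f(c) ≥ 0, new interval: [2.620000, 2.820000]
Iteration 3:
  c_3 = (2.620000 + 2.820000)/2 = 2.720000
  f(c_3) = f(2.720000) = 0.243648
  f(a) × f(c) < 0, new interval: [2.620000, 2.720000]
Iteration 4:
  c_4 = (2.620000 + 2.720000)/2 = 2.670000
  f(c_4) = f(2.670000) = -0.645837
  f(a) × f(c) ≥ 0, new interval: [2.670000, 2.720000]
Iteration 5:
  c_5 = (2.670000 + 2.720000)/2 = 2.695000
  f(c_5) = f(2.695000) = -0.206148
  f(a) × f(c) ≥ 0, new interval: [2.695000, 2.720000]
Iteration 6:
  c_6 = (2.695000 + 2.720000)/2 = 2.707500
  f(c_6) = f(2.707500) = 0.017481
  f(a) × f(c) < 0, new interval: [2.695000, 2.707500]

After 6 iteration(s), the approximation is c_6 = 2.707500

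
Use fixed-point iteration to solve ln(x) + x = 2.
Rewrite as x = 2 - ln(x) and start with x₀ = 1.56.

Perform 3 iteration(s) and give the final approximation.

Equation: ln(x) + x = 2
Fixed-point form: x = 2 - ln(x)
x₀ = 1.56

x_1 = g(1.560000) = 1.555314
x_2 = g(1.555314) = 1.558322
x_3 = g(1.558322) = 1.556390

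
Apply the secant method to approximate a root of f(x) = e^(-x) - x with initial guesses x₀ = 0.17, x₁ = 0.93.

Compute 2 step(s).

f(x) = e^(-x) - x
x₀ = 0.17, x₁ = 0.93

Secant formula: x_{n+1} = x_n - f(x_n)(x_n - x_{n-1})/(f(x_n) - f(x_{n-1}))

Iteration 1:
  f(0.170000) = 0.673665
  f(0.930000) = -0.535446
  x_2 = 0.930000 - (-0.535446)×(0.930000 - 0.170000)/(-0.535446 - 0.673665)
       = 0.593439
Iteration 2:
  f(0.930000) = -0.535446
  f(0.593439) = -0.041015
  x_3 = 0.593439 - (-0.041015)×(0.593439 - 0.930000)/(-0.041015 - (-0.535446))
       = 0.565520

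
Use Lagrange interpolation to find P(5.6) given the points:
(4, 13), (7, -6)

Lagrange interpolation formula:
P(x) = Σ yᵢ × Lᵢ(x)
where Lᵢ(x) = Π_{j≠i} (x - xⱼ)/(xᵢ - xⱼ)

L_0(5.6) = (5.6 - 7)/(4 - 7) = 0.466667
L_1(5.6) = (5.6 - 4)/(7 - 4) = 0.533333

P(5.6) = 13×L_0(5.6) + (-6)×L_1(5.6)
P(5.6) = 2.866667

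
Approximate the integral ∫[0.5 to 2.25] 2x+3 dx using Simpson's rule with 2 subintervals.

f(x) = 2x+3
a = 0.5, b = 2.25, n = 2
h = (b - a)/n = 0.875000

Simpson's rule: (h/3)[f(x₀) + 4f(x₁) + 2f(x₂) + ... + f(xₙ)]

x_0 = 0.5000, f(x_0) = 4.000000, coefficient = 1
x_1 = 1.3750, f(x_1) = 5.750000, coefficient = 4
x_2 = 2.2500, f(x_2) = 7.500000, coefficient = 1

I ≈ (0.875000/3) × 34.500000 = 10.062500
Exact value: 10.062500
Error: 0.000000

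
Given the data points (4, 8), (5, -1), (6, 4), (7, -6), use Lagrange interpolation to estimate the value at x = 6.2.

Lagrange interpolation formula:
P(x) = Σ yᵢ × Lᵢ(x)
where Lᵢ(x) = Π_{j≠i} (x - xⱼ)/(xᵢ - xⱼ)

L_0(6.2) = (6.2 - 5)/(4 - 5) × (6.2 - 6)/(4 - 6) × (6.2 - 7)/(4 - 7) = 0.032000
L_1(6.2) = (6.2 - 4)/(5 - 4) × (6.2 - 6)/(5 - 6) × (6.2 - 7)/(5 - 7) = -0.176000
L_2(6.2) = (6.2 - 4)/(6 - 4) × (6.2 - 5)/(6 - 5) × (6.2 - 7)/(6 - 7) = 1.056000
L_3(6.2) = (6.2 - 4)/(7 - 4) × (6.2 - 5)/(7 - 5) × (6.2 - 6)/(7 - 6) = 0.088000

P(6.2) = 8×L_0(6.2) + (-1)×L_1(6.2) + 4×L_2(6.2) + (-6)×L_3(6.2)
P(6.2) = 4.128000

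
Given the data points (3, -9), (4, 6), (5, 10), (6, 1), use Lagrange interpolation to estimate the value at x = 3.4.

Lagrange interpolation formula:
P(x) = Σ yᵢ × Lᵢ(x)
where Lᵢ(x) = Π_{j≠i} (x - xⱼ)/(xᵢ - xⱼ)

L_0(3.4) = (3.4 - 4)/(3 - 4) × (3.4 - 5)/(3 - 5) × (3.4 - 6)/(3 - 6) = 0.416000
L_1(3.4) = (3.4 - 3)/(4 - 3) × (3.4 - 5)/(4 - 5) × (3.4 - 6)/(4 - 6) = 0.832000
L_2(3.4) = (3.4 - 3)/(5 - 3) × (3.4 - 4)/(5 - 4) × (3.4 - 6)/(5 - 6) = -0.312000
L_3(3.4) = (3.4 - 3)/(6 - 3) × (3.4 - 4)/(6 - 4) × (3.4 - 5)/(6 - 5) = 0.064000

P(3.4) = (-9)×L_0(3.4) + 6×L_1(3.4) + 10×L_2(3.4) + 1×L_3(3.4)
P(3.4) = -1.808000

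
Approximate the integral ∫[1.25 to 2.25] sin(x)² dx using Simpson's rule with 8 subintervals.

f(x) = sin(x)²
a = 1.25, b = 2.25, n = 8
h = (b - a)/n = 0.125000

Simpson's rule: (h/3)[f(x₀) + 4f(x₁) + 2f(x₂) + ... + f(xₙ)]

x_0 = 1.2500, f(x_0) = 0.900572, coefficient = 1
x_1 = 1.3750, f(x_1) = 0.962151, coefficient = 4
x_2 = 1.5000, f(x_2) = 0.994996, coefficient = 2
x_3 = 1.6250, f(x_3) = 0.997065, coefficient = 4
x_4 = 1.7500, f(x_4) = 0.968228, coefficient = 2
x_5 = 1.8750, f(x_5) = 0.910280, coefficient = 4
x_6 = 2.0000, f(x_6) = 0.826822, coefficient = 2
x_7 = 2.1250, f(x_7) = 0.723044, coefficient = 4
x_8 = 2.2500, f(x_8) = 0.605398, coefficient = 1

I ≈ (0.125000/3) × 21.456220 = 0.894009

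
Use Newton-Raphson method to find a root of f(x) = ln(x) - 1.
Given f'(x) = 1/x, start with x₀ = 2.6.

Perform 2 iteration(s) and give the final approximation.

f(x) = ln(x) - 1
f'(x) = 1/x
x₀ = 2.6

Newton-Raphson formula: x_{n+1} = x_n - f(x_n)/f'(x_n)

Iteration 1:
  f(2.600000) = -0.044489
  f'(2.600000) = 0.384615
  x_1 = 2.600000 - (-0.044489)/0.384615 = 2.715670
Iteration 2:
  f(2.715670) = -0.000961
  f'(2.715670) = 0.368233
  x_2 = 2.715670 - (-0.000961)/0.368233 = 2.718281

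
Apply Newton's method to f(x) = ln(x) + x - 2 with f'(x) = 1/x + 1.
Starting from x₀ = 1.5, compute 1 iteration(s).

f(x) = ln(x) + x - 2
f'(x) = 1/x + 1
x₀ = 1.5

Newton-Raphson formula: x_{n+1} = x_n - f(x_n)/f'(x_n)

Iteration 1:
  f(1.500000) = -0.094535
  f'(1.500000) = 1.666667
  x_1 = 1.500000 - (-0.094535)/1.666667 = 1.556721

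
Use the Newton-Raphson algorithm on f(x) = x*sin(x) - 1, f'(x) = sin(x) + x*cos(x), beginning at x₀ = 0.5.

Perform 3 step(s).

f(x) = x*sin(x) - 1
f'(x) = sin(x) + x*cos(x)
x₀ = 0.5

Newton-Raphson formula: x_{n+1} = x_n - f(x_n)/f'(x_n)

Iteration 1:
  f(0.500000) = -0.760287
  f'(0.500000) = 0.918217
  x_1 = 0.500000 - (-0.760287)/0.918217 = 1.328004
Iteration 2:
  f(1.328004) = 0.289054
  f'(1.328004) = 1.289941
  x_2 = 1.328004 - 0.289054/1.289941 = 1.103921
Iteration 3:
  f(1.103921) = -0.014222
  f'(1.103921) = 1.389852
  x_3 = 1.103921 - (-0.014222)/1.389852 = 1.114154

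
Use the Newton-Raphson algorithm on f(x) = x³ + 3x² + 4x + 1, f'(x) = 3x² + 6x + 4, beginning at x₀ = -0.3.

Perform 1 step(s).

f(x) = x³ + 3x² + 4x + 1
f'(x) = 3x² + 6x + 4
x₀ = -0.3

Newton-Raphson formula: x_{n+1} = x_n - f(x_n)/f'(x_n)

Iteration 1:
  f(-0.300000) = 0.043000
  f'(-0.300000) = 2.470000
  x_1 = -0.300000 - 0.043000/2.470000 = -0.317409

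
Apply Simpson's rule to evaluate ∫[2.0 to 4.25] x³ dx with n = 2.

f(x) = x³
a = 2.0, b = 4.25, n = 2
h = (b - a)/n = 1.125000

Simpson's rule: (h/3)[f(x₀) + 4f(x₁) + 2f(x₂) + ... + f(xₙ)]

x_0 = 2.0000, f(x_0) = 8.000000, coefficient = 1
x_1 = 3.1250, f(x_1) = 30.517578, coefficient = 4
x_2 = 4.2500, f(x_2) = 76.765625, coefficient = 1

I ≈ (1.125000/3) × 206.835938 = 77.563477
Exact value: 77.563477
Error: 0.000000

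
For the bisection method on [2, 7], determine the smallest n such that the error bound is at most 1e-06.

We need (b-a)/2^n ≤ 1e-06
(7 - 2)/2^n ≤ 1e-06
5/2^n ≤ 1e-06
2^n ≥ 5000000
n ≥ log₂(5000000) = 22.25
n ≥ 23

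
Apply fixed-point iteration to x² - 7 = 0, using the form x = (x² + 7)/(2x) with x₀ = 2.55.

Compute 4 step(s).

Equation: x² - 7 = 0
Fixed-point form: x = (x² + 7)/(2x)
x₀ = 2.55

x_1 = g(2.550000) = 2.647549
x_2 = g(2.647549) = 2.645752
x_3 = g(2.645752) = 2.645751
x_4 = g(2.645751) = 2.645751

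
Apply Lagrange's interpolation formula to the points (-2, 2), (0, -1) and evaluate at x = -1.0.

Lagrange interpolation formula:
P(x) = Σ yᵢ × Lᵢ(x)
where Lᵢ(x) = Π_{j≠i} (x - xⱼ)/(xᵢ - xⱼ)

L_0(-1.0) = (-1.0 - 0)/(-2 - 0) = 0.500000
L_1(-1.0) = (-1.0 - (-2))/(0 - (-2)) = 0.500000

P(-1.0) = 2×L_0(-1.0) + (-1)×L_1(-1.0)
P(-1.0) = 0.500000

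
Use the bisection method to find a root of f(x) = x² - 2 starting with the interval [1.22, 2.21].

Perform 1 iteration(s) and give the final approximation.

f(x) = x² - 2
Initial interval: [1.22, 2.21]

Iteration 1:
  c_1 = (1.220000 + 2.210000)/2 = 1.715000
  f(c_1) = f(1.715000) = 0.941225
  f(a) × f(c) < 0, new interval: [1.220000, 1.715000]

After 1 iteration(s), the approximation is c_1 = 1.715000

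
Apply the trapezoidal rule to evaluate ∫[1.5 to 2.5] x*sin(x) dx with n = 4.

f(x) = x*sin(x)
a = 1.5, b = 2.5, n = 4
h = (b - a)/n = 0.250000

Trapezoidal rule: (h/2)[f(x₀) + 2f(x₁) + 2f(x₂) + ... + f(xₙ)]

x_0 = 1.5000, f(x_0) = 1.496242, coefficient = 1
x_1 = 1.7500, f(x_1) = 1.721975, coefficient = 2
x_2 = 2.0000, f(x_2) = 1.818595, coefficient = 2
x_3 = 2.2500, f(x_3) = 1.750665, coefficient = 2
x_4 = 2.5000, f(x_4) = 1.496180, coefficient = 1

I ≈ (0.250000/2) × 13.574893 = 1.696862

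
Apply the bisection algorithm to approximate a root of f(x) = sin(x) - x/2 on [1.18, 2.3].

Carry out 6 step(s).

f(x) = sin(x) - x/2
Initial interval: [1.18, 2.3]

Iteration 1:
  c_1 = (1.180000 + 2.300000)/2 = 1.740000
  f(c_1) = f(1.740000) = 0.115719
  f(a) × f(c) ≥ 0, new interval: [1.740000, 2.300000]
Iteration 2:
  c_2 = (1.740000 + 2.300000)/2 = 2.020000
  f(c_2) = f(2.020000) = -0.109207
  f(a) × f(c) < 0, new interval: [1.740000, 2.020000]
Iteration 3:
  c_3 = (1.740000 + 2.020000)/2 = 1.880000
  f(c_3) = f(1.880000) = 0.012576
  f(a) × f(c) ≥ 0, new interval: [1.880000, 2.020000]
Iteration 4:
  c_4 = (1.880000 + 2.020000)/2 = 1.950000
  f(c_4) = f(1.950000) = -0.046040
  f(a) × f(c) < 0, new interval: [1.880000, 1.950000]
Iteration 5:
  c_5 = (1.880000 + 1.950000)/2 = 1.915000
  f(c_5) = f(1.915000) = -0.016156
  f(a) × f(c) < 0, new interval: [1.880000, 1.915000]
Iteration 6:
  c_6 = (1.880000 + 1.915000)/2 = 1.897500
  f(c_6) = f(1.897500) = -0.001645
  f(a) × f(c) < 0, new interval: [1.880000, 1.897500]

After 6 iteration(s), the approximation is c_6 = 1.897500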